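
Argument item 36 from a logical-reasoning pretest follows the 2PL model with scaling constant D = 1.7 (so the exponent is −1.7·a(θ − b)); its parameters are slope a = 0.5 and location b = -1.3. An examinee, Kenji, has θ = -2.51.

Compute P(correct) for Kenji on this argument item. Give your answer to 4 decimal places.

0.2634

P(θ) = 1 / (1 + exp(−D·a(θ − b)))
Exponent: 1.7 × 0.5 × (-2.51 − (-1.3)) = -1.0285
1/(1 + e^{1.0285}) = 0.2634
P = 0.2634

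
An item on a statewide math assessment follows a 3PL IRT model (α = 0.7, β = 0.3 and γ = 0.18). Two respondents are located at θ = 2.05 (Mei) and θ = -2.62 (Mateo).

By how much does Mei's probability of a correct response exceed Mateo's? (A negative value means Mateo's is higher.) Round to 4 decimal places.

P(θ) = γ + (1 − γ) · 1 / (1 + exp(−α(θ − β)))
P(Mei) = 0.8138  [exponent 1.2250]
P(Mateo) = 0.2740  [exponent -2.0440]
Difference = 0.8138 − 0.2740 = 0.5398

0.5398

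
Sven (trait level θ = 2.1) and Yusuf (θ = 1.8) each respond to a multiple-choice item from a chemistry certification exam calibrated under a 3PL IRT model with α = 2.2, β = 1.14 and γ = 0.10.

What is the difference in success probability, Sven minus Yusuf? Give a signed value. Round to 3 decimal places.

0.074

P(θ) = γ + (1 − γ) · 1 / (1 + exp(−α(θ − β)))
P(Sven) = 0.9029  [exponent 2.1120]
P(Yusuf) = 0.8293  [exponent 1.4520]
Difference = 0.9029 − 0.8293 = 0.0736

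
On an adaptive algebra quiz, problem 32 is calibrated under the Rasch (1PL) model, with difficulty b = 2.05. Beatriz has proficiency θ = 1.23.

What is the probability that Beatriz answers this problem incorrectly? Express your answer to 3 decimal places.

P(θ) = 1 / (1 + exp(−(θ − b)))
Exponent: (1.23 − 2.05) = -0.8200
1/(1 + e^{0.8200}) = 0.3058
P = 0.3058
P(incorrect) = 1 − 0.3058 = 0.6942

0.694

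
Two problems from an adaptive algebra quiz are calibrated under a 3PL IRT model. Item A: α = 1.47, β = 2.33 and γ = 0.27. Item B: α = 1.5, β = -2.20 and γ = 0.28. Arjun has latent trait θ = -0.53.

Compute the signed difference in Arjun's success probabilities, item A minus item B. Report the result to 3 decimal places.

P(θ) = γ + (1 − γ) · 1 / (1 + exp(−α(θ − β)))
P_A = 0.2807
P_B = 0.9456
P_A − P_B = -0.6649

-0.665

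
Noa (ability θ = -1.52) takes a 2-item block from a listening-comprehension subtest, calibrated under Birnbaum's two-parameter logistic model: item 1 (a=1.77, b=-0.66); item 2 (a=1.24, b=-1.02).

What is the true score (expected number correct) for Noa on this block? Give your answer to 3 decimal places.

0.529

P(θ) = 1 / (1 + exp(−a(θ − b)))
P_1 = 1/(1+e^{1.5222}) = 0.1791
P_2 = 1/(1+e^{0.6200}) = 0.3498
E[score] = 0.1791 + 0.3498 = 0.5289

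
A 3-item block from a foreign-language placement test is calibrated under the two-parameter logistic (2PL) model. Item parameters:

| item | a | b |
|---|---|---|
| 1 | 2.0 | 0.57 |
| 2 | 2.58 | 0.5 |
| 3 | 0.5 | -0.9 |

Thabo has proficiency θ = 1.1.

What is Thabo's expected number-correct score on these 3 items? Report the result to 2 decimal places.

2.30

P(θ) = 1 / (1 + exp(−a(θ − b)))
P_1 = 1/(1+e^{-1.0600}) = 0.7427
P_2 = 1/(1+e^{-1.5480}) = 0.8246
P_3 = 1/(1+e^{-1.0000}) = 0.7311
E[score] = 0.7427 + 0.8246 + 0.7311 = 2.2984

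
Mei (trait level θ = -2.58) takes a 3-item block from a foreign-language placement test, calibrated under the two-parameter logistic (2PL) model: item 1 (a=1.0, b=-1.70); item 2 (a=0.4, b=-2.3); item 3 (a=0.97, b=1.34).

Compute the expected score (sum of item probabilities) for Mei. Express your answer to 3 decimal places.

P(θ) = 1 / (1 + exp(−a(θ − b)))
P_1 = 1/(1+e^{0.8800}) = 0.2932
P_2 = 1/(1+e^{0.1120}) = 0.4720
P_3 = 1/(1+e^{3.8024}) = 0.0218
E[score] = 0.2932 + 0.4720 + 0.0218 = 0.7870

0.787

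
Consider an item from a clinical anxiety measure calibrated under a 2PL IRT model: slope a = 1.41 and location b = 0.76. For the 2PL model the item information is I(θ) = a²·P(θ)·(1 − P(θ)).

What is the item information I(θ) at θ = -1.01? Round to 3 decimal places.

0.140

P = 1/(1+e^{2.4957}) = 0.0762
P(1−P) = 0.0762 × 0.9238 = 0.0704
I = a² × P(1−P) = 1.41² × 0.0704 = 0.13988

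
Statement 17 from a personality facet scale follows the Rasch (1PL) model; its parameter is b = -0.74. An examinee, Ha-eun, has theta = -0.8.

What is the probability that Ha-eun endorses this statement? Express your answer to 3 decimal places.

P(theta) = 1 / (1 + exp(−(theta − b)))
Exponent: (-0.8 − (-0.74)) = -0.0600
1/(1 + e^{0.0600}) = 0.4850
P = 0.4850

0.485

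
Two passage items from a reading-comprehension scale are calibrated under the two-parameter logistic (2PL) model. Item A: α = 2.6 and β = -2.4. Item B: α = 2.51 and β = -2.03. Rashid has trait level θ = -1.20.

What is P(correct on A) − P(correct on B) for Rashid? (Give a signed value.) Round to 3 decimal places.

P(θ) = 1 / (1 + exp(−α(θ − β)))
P_A = 0.9577
P_B = 0.8893
P_A − P_B = 0.0684

0.068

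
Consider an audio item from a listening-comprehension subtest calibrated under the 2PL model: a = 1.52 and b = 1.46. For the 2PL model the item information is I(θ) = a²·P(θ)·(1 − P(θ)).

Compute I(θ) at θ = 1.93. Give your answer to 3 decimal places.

P = 1/(1+e^{-0.7144}) = 0.6714
P(1−P) = 0.6714 × 0.3286 = 0.2206
I = a² × P(1−P) = 1.52² × 0.2206 = 0.50975

0.510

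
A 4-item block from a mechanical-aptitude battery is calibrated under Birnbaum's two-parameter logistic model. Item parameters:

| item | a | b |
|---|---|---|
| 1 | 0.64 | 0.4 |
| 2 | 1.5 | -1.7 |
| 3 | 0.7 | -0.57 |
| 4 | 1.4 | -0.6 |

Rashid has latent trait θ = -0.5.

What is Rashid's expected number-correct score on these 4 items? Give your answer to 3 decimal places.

2.265

P(θ) = 1 / (1 + exp(−a(θ − b)))
P_1 = 1/(1+e^{0.5760}) = 0.3599
P_2 = 1/(1+e^{-1.8000}) = 0.8581
P_3 = 1/(1+e^{-0.0490}) = 0.5122
P_4 = 1/(1+e^{-0.1400}) = 0.5349
E[score] = 0.3599 + 0.8581 + 0.5122 + 0.5349 = 2.2652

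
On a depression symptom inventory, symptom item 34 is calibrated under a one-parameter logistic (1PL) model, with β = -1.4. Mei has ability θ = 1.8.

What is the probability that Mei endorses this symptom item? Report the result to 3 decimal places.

0.961

P(θ) = 1 / (1 + exp(−(θ − β)))
Exponent: (1.8 − (-1.4)) = 3.2000
1/(1 + e^{-3.2000}) = 0.9608
P = 0.9608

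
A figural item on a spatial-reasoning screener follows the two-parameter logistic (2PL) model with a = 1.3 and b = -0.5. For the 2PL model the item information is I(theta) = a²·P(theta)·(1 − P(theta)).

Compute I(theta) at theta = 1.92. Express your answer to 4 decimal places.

0.0668

P = 1/(1+e^{-3.1460}) = 0.9588
P(1−P) = 0.9588 × 0.0412 = 0.0395
I = a² × P(1−P) = 1.3² × 0.0395 = 0.06684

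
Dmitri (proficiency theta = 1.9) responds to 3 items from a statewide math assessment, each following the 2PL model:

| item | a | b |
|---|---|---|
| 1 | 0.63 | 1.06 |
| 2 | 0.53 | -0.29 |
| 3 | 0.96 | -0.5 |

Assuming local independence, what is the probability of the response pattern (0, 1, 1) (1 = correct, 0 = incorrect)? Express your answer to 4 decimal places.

0.2566

P(theta) = 1 / (1 + exp(−a(theta − b)))
P_1 = 1/(1+e^{-0.5292}) = 0.6293
P_2 = 1/(1+e^{-1.1607}) = 0.7615
P_3 = 1/(1+e^{-2.3040}) = 0.9092
L = (1−P_1) × P_2 × P_3 = 0.3707 × 0.7615 × 0.9092 = 0.25665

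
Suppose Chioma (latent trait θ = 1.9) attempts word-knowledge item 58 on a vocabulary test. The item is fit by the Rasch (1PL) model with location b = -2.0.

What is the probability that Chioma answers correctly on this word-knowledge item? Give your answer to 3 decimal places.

P(θ) = 1 / (1 + exp(−(θ − b)))
Exponent: (1.9 − (-2.0)) = 3.9000
1/(1 + e^{-3.9000}) = 0.9802
P = 0.9802

0.980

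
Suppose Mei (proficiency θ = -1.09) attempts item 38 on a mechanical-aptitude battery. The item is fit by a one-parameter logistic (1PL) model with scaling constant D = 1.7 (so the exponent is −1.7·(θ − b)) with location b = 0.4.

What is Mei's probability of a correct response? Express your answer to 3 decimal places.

P(θ) = 1 / (1 + exp(−D·(θ − b)))
Exponent: 1.7 × (-1.09 − 0.4) = -2.5330
1/(1 + e^{2.5330}) = 0.0736
P = 0.0736

0.074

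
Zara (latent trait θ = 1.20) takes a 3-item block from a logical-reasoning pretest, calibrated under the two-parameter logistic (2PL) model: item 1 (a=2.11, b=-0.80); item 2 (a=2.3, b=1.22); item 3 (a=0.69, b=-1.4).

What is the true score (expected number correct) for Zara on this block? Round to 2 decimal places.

P(θ) = 1 / (1 + exp(−a(θ − b)))
P_1 = 1/(1+e^{-4.2200}) = 0.9855
P_2 = 1/(1+e^{0.0460}) = 0.4885
P_3 = 1/(1+e^{-1.7940}) = 0.8574
E[score] = 0.9855 + 0.4885 + 0.8574 = 2.3314

2.33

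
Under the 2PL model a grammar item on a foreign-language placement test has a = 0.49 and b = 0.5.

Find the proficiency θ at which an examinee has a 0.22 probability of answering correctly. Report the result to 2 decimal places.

-2.08

P(θ) = 1 / (1 + exp(−a(θ − b)))
logit = ln(0.2200/0.7800) = -1.2657
θ = b + logit/(a) = 0.5 + (-1.2657)/0.4900 = -2.0830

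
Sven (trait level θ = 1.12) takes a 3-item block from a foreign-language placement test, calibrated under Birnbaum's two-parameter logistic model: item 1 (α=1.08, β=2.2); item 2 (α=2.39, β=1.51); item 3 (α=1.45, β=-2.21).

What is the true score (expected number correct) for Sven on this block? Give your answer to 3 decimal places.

1.512

P(θ) = 1 / (1 + exp(−α(θ − β)))
P_1 = 1/(1+e^{1.1664}) = 0.2375
P_2 = 1/(1+e^{0.9321}) = 0.2825
P_3 = 1/(1+e^{-4.8285}) = 0.9921
E[score] = 0.2375 + 0.2825 + 0.9921 = 1.5121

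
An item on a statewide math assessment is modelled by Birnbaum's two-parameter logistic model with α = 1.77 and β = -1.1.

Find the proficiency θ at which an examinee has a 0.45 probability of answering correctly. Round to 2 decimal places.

P(θ) = 1 / (1 + exp(−α(θ − β)))
logit = ln(0.4500/0.5500) = -0.2007
θ = β + logit/(α) = -1.1 + (-0.2007)/1.7700 = -1.2134

-1.21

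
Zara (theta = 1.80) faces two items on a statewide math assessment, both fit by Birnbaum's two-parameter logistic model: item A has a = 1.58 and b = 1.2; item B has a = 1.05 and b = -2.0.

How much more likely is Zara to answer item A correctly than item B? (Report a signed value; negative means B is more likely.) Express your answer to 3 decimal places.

P(theta) = 1 / (1 + exp(−a(theta − b)))
P_A = 0.7207
P_B = 0.9818
P_A − P_B = -0.2611

-0.261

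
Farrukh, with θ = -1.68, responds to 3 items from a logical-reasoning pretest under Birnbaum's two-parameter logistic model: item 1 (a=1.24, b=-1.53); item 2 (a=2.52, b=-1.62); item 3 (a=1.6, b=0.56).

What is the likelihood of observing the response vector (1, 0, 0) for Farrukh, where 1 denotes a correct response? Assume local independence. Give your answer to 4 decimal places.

0.2373

P(θ) = 1 / (1 + exp(−a(θ − b)))
P_1 = 1/(1+e^{0.1860}) = 0.4536
P_2 = 1/(1+e^{0.1512}) = 0.4623
P_3 = 1/(1+e^{3.5840}) = 0.0270
L = P_1 × (1−P_2) × (1−P_3) = 0.4536 × 0.5377 × 0.9730 = 0.23734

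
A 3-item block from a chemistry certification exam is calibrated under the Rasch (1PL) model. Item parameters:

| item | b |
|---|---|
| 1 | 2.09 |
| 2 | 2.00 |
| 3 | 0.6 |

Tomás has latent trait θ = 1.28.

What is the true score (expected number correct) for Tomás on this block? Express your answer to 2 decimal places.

P(θ) = 1 / (1 + exp(−(θ − b)))
P_1 = 1/(1+e^{0.8100}) = 0.3079
P_2 = 1/(1+e^{0.7200}) = 0.3274
P_3 = 1/(1+e^{-0.6800}) = 0.6637
E[score] = 0.3079 + 0.3274 + 0.6637 = 1.2990

1.30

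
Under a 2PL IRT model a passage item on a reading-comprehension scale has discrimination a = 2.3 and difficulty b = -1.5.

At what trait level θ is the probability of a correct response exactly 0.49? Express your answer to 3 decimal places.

P(θ) = 1 / (1 + exp(−a(θ − b)))
logit = ln(0.4900/0.5100) = -0.0400
θ = b + logit/(a) = -1.5 + (-0.0400)/2.3000 = -1.5174

-1.517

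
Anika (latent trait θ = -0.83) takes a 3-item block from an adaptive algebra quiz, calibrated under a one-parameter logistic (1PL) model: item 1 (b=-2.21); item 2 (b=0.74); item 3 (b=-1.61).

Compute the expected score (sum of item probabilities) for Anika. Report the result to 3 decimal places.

P(θ) = 1 / (1 + exp(−(θ − b)))
P_1 = 1/(1+e^{-1.3800}) = 0.7990
P_2 = 1/(1+e^{1.5700}) = 0.1722
P_3 = 1/(1+e^{-0.7800}) = 0.6857
E[score] = 0.7990 + 0.1722 + 0.6857 = 1.6569

1.657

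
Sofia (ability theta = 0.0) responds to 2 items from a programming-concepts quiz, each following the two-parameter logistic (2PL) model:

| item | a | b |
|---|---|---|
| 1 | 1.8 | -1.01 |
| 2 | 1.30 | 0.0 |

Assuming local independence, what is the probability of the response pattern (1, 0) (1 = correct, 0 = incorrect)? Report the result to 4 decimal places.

P(theta) = 1 / (1 + exp(−a(theta − b)))
P_1 = 1/(1+e^{-1.8180}) = 0.8603
P_2 = 1/(1+e^{0.0000}) = 0.5000
L = P_1 × (1−P_2) = 0.8603 × 0.5000 = 0.43016

0.4302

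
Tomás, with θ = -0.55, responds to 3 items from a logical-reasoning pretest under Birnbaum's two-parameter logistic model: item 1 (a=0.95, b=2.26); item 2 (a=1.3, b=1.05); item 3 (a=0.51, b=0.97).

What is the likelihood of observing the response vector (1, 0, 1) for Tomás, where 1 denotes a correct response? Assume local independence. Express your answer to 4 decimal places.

P(θ) = 1 / (1 + exp(−a(θ − b)))
P_1 = 1/(1+e^{2.6695}) = 0.0648
P_2 = 1/(1+e^{2.0800}) = 0.1111
P_3 = 1/(1+e^{0.7752}) = 0.3154
L = P_1 × (1−P_2) × P_3 = 0.0648 × 0.8889 × 0.3154 = 0.01816

0.0182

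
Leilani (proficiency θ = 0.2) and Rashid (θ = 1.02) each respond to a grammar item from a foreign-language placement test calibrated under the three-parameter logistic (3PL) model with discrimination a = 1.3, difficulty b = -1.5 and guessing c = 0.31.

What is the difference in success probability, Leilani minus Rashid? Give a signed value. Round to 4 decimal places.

-0.0431

P(θ) = c + (1 − c) · 1 / (1 + exp(−a(θ − b)))
P(Leilani) = 0.9318  [exponent 2.2100]
P(Rashid) = 0.9749  [exponent 3.2760]
Difference = 0.9318 − 0.9749 = -0.0431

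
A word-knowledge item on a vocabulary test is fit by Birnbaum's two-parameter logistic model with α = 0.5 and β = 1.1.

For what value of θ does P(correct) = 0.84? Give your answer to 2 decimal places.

P(θ) = 1 / (1 + exp(−α(θ − β)))
logit = ln(0.8400/0.1600) = 1.6582
θ = β + logit/(α) = 1.1 + 1.6582/0.5000 = 4.4165

4.42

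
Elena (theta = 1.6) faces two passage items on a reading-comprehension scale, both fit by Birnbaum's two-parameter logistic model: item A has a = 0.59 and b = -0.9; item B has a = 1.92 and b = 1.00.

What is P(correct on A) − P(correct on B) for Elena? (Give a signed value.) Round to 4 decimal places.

0.0539

P(theta) = 1 / (1 + exp(−a(theta − b)))
P_A = 0.8138
P_B = 0.7599
P_A − P_B = 0.0539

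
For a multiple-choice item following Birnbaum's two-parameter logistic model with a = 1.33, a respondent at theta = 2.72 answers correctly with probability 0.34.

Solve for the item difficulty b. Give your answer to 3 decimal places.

P(theta) = 1 / (1 + exp(−a(theta − b)))
logit(0.34) = ln(0.34/0.66) = -0.6633
b = theta − logit/(a) = 2.72 − (-0.6633)/1.3300 = 3.2187

3.219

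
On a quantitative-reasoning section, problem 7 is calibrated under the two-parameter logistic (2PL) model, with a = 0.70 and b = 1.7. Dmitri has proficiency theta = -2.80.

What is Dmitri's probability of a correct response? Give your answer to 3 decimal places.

P(theta) = 1 / (1 + exp(−a(theta − b)))
Exponent: 0.70 × (-2.80 − 1.7) = -3.1500
1/(1 + e^{3.1500}) = 0.0411

0.041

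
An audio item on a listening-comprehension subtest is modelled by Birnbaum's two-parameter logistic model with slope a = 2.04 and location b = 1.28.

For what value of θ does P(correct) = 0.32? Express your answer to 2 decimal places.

0.91

P(θ) = 1 / (1 + exp(−a(θ − b)))
logit = ln(0.3200/0.6800) = -0.7538
θ = b + logit/(a) = 1.28 + (-0.7538)/2.0400 = 0.9105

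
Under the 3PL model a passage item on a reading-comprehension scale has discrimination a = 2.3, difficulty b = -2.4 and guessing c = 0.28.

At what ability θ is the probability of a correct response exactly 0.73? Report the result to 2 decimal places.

P(θ) = c + (1 − c) · 1 / (1 + exp(−a(θ − b)))
Remove guessing floor: (0.73 − 0.28)/(1 − 0.28) = 0.6250
logit = ln(0.6250/0.3750) = 0.5108
θ = b + logit/(a) = -2.4 + 0.5108/2.3000 = -2.1779

-2.18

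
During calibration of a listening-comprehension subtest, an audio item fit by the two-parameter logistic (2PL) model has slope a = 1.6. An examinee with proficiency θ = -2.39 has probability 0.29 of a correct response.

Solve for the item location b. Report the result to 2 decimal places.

-1.83

P(θ) = 1 / (1 + exp(−a(θ − b)))
logit(0.29) = ln(0.29/0.71) = -0.8954
b = θ − logit/(a) = -2.39 − (-0.8954)/1.6000 = -1.8304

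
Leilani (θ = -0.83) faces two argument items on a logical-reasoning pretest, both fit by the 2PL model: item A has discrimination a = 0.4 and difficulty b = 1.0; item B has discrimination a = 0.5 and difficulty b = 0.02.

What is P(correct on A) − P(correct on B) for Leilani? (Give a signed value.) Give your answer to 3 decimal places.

-0.071

P(θ) = 1 / (1 + exp(−a(θ − b)))
P_A = 0.3248
P_B = 0.3953
P_A − P_B = -0.0706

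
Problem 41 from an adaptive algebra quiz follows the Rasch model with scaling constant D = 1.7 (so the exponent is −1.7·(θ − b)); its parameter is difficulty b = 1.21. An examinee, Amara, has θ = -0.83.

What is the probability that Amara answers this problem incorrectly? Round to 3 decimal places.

0.970

P(θ) = 1 / (1 + exp(−D·(θ − b)))
Exponent: 1.7 × (-0.83 − 1.21) = -3.4680
1/(1 + e^{3.4680}) = 0.0302
P = 0.0302
P(incorrect) = 1 − 0.0302 = 0.9698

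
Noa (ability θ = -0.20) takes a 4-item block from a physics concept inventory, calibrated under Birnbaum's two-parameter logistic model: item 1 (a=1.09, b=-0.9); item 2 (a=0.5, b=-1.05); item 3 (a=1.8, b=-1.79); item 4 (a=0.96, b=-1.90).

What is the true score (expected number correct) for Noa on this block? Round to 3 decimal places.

P(θ) = 1 / (1 + exp(−a(θ − b)))
P_1 = 1/(1+e^{-0.7630}) = 0.6820
P_2 = 1/(1+e^{-0.4250}) = 0.6047
P_3 = 1/(1+e^{-2.8620}) = 0.9459
P_4 = 1/(1+e^{-1.6320}) = 0.8364
E[score] = 0.6820 + 0.6047 + 0.9459 + 0.8364 = 3.0691

3.069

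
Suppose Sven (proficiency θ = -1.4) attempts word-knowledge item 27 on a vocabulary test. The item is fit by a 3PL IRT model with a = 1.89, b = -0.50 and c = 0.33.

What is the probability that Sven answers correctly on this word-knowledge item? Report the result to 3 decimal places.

0.433

P(θ) = c + (1 − c) · 1 / (1 + exp(−a(θ − b)))
Exponent: 1.89 × (-1.4 − (-0.50)) = -1.7010
1/(1 + e^{1.7010}) = 0.1543
P = 0.33 + 0.67 × 0.1543 = 0.4334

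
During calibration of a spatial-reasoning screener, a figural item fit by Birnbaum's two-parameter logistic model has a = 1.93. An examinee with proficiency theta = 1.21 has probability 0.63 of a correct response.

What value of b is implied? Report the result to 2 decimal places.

0.93

P(theta) = 1 / (1 + exp(−a(theta − b)))
logit(0.63) = ln(0.63/0.37) = 0.5322
b = theta − logit/(a) = 1.21 − 0.5322/1.9300 = 0.9342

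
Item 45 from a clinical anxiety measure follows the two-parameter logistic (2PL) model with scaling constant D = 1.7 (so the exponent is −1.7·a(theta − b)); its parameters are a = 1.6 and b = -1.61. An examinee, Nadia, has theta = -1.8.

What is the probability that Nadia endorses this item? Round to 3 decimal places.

0.374

P(theta) = 1 / (1 + exp(−D·a(theta − b)))
Exponent: 1.7 × 1.6 × (-1.8 − (-1.61)) = -0.5168
1/(1 + e^{0.5168}) = 0.3736
P = 0.3736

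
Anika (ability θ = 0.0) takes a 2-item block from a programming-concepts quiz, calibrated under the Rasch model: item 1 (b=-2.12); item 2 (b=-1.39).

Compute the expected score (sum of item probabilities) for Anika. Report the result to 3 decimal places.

1.693

P(θ) = 1 / (1 + exp(−(θ − b)))
P_1 = 1/(1+e^{-2.1200}) = 0.8928
P_2 = 1/(1+e^{-1.3900}) = 0.8006
E[score] = 0.8928 + 0.8006 = 1.6934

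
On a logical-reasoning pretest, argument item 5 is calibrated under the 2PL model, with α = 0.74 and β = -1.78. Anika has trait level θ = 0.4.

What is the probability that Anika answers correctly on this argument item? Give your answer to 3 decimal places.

P(θ) = 1 / (1 + exp(−α(θ − β)))
Exponent: 0.74 × (0.4 − (-1.78)) = 1.6132
1/(1 + e^{-1.6132}) = 0.8339

0.834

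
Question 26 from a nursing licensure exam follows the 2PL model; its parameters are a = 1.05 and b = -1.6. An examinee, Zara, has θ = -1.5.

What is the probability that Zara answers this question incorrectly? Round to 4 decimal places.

0.4738

P(θ) = 1 / (1 + exp(−a(θ − b)))
Exponent: 1.05 × (-1.5 − (-1.6)) = 0.1050
1/(1 + e^{-0.1050}) = 0.5262
P(incorrect) = 1 − 0.5262 = 0.4738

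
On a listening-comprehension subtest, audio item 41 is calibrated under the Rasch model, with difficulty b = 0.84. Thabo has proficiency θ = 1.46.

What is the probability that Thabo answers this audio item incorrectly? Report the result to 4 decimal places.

P(θ) = 1 / (1 + exp(−(θ − b)))
Exponent: (1.46 − 0.84) = 0.6200
1/(1 + e^{-0.6200}) = 0.6502
P = 0.6502
P(incorrect) = 1 − 0.6502 = 0.3498

0.3498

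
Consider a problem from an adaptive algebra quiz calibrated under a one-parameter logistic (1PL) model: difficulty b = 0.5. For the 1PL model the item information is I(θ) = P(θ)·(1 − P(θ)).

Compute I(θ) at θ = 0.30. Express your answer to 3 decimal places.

P = 1/(1+e^{0.2000}) = 0.4502
P(1−P) = 0.4502 × 0.5498 = 0.2475
I = P(1−P) = 0.24752

0.248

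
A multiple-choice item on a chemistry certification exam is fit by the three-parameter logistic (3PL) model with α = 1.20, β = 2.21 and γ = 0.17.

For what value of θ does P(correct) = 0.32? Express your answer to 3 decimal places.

P(θ) = γ + (1 − γ) · 1 / (1 + exp(−α(θ − β)))
Remove guessing floor: (0.32 − 0.17)/(1 − 0.17) = 0.1807
logit = ln(0.1807/0.8193) = -1.5115
θ = β + logit/(α) = 2.21 + (-1.5115)/1.2000 = 0.9505

0.950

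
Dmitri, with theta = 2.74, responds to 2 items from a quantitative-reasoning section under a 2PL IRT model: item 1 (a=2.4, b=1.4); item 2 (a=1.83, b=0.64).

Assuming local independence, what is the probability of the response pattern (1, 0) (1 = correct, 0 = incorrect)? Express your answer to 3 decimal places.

P(theta) = 1 / (1 + exp(−a(theta − b)))
P_1 = 1/(1+e^{-3.2160}) = 0.9614
P_2 = 1/(1+e^{-3.8430}) = 0.9790
L = P_1 × (1−P_2) = 0.9614 × 0.0210 = 0.02017

0.020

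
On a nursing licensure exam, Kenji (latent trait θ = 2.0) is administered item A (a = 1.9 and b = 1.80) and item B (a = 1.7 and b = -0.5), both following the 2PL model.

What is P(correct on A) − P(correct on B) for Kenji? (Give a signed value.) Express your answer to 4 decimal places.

P(θ) = 1 / (1 + exp(−a(θ − b)))
P_A = 0.5939
P_B = 0.9859
P_A − P_B = -0.3921

-0.3921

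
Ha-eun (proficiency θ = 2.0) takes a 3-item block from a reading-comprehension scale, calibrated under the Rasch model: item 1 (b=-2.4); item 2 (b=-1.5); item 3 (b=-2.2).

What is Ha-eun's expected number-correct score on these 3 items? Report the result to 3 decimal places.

P(θ) = 1 / (1 + exp(−(θ − b)))
P_1 = 1/(1+e^{-4.4000}) = 0.9879
P_2 = 1/(1+e^{-3.5000}) = 0.9707
P_3 = 1/(1+e^{-4.2000}) = 0.9852
E[score] = 0.9879 + 0.9707 + 0.9852 = 2.9438

2.944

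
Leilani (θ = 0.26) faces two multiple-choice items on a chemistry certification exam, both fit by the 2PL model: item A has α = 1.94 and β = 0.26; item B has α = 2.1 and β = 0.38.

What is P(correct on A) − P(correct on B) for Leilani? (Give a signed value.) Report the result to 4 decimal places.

0.0627

P(θ) = 1 / (1 + exp(−α(θ − β)))
P_A = 0.5000
P_B = 0.4373
P_A − P_B = 0.0627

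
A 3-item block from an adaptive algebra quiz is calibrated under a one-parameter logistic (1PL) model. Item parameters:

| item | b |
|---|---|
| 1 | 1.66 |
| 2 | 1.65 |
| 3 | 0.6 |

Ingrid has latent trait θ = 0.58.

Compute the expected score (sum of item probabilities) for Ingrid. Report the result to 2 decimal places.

P(θ) = 1 / (1 + exp(−(θ − b)))
P_1 = 1/(1+e^{1.0800}) = 0.2535
P_2 = 1/(1+e^{1.0700}) = 0.2554
P_3 = 1/(1+e^{0.0200}) = 0.4950
E[score] = 0.2535 + 0.2554 + 0.4950 = 1.0039

1.00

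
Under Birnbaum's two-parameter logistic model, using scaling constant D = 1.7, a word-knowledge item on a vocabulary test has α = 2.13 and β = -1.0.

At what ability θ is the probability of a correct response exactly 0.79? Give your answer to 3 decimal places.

P(θ) = 1 / (1 + exp(−D·α(θ − β)))
logit = ln(0.7900/0.2100) = 1.3249
θ = β + logit/(1.7·α) = -1.0 + 1.3249/3.6210 = -0.6341

-0.634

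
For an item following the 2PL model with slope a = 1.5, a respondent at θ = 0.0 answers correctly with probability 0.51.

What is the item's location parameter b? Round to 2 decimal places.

-0.03

P(θ) = 1 / (1 + exp(−a(θ − b)))
logit(0.51) = ln(0.51/0.49) = 0.0400
b = θ − logit/(a) = 0.0 − 0.0400/1.5000 = -0.0267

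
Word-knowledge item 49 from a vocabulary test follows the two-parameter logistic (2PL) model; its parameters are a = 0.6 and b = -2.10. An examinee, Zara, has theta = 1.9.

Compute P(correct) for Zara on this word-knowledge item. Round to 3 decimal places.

P(theta) = 1 / (1 + exp(−a(theta − b)))
Exponent: 0.6 × (1.9 − (-2.10)) = 2.4000
1/(1 + e^{-2.4000}) = 0.9168

0.917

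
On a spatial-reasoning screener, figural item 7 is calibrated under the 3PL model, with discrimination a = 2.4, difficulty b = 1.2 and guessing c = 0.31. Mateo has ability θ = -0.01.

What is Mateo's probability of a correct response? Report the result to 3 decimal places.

P(θ) = c + (1 − c) · 1 / (1 + exp(−a(θ − b)))
Exponent: 2.4 × (-0.01 − 1.2) = -2.9040
1/(1 + e^{2.9040}) = 0.0520
P = 0.31 + 0.69 × 0.0520 = 0.3458

0.346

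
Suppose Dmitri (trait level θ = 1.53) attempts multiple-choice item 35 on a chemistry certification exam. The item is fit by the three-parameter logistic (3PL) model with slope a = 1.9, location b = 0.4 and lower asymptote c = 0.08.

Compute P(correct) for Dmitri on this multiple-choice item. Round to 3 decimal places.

P(θ) = c + (1 − c) · 1 / (1 + exp(−a(θ − b)))
Exponent: 1.9 × (1.53 − 0.4) = 2.1470
1/(1 + e^{-2.1470}) = 0.8954
P = 0.08 + 0.92 × 0.8954 = 0.9038

0.904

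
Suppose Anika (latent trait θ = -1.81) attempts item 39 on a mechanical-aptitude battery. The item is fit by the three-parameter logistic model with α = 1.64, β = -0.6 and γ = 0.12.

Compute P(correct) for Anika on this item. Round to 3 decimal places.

0.226

P(θ) = γ + (1 − γ) · 1 / (1 + exp(−α(θ − β)))
Exponent: 1.64 × (-1.81 − (-0.6)) = -1.9844
1/(1 + e^{1.9844}) = 0.1209
P = 0.12 + 0.88 × 0.1209 = 0.2263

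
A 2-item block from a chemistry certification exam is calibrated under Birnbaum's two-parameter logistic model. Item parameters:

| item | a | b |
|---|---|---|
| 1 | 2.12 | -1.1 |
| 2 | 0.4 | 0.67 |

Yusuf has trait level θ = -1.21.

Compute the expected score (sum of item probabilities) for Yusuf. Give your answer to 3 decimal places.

P(θ) = 1 / (1 + exp(−a(θ − b)))
P_1 = 1/(1+e^{0.2332}) = 0.4420
P_2 = 1/(1+e^{0.7520}) = 0.3204
E[score] = 0.4420 + 0.3204 = 0.7623

0.762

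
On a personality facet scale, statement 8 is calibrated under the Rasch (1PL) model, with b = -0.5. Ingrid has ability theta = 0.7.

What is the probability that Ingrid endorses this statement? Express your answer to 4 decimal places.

P(theta) = 1 / (1 + exp(−(theta − b)))
Exponent: (0.7 − (-0.5)) = 1.2000
1/(1 + e^{-1.2000}) = 0.7685
P = 0.7685

0.7685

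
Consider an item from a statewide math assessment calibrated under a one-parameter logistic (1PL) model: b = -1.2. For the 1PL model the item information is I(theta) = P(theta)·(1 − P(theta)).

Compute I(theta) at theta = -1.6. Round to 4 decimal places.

0.2403

P = 1/(1+e^{0.4000}) = 0.4013
P(1−P) = 0.4013 × 0.5987 = 0.2403
I = P(1−P) = 0.24026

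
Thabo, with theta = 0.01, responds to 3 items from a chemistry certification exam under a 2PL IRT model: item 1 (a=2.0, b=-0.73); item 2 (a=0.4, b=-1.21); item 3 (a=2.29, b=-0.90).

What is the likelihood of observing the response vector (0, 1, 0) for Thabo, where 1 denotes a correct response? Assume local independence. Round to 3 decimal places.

P(theta) = 1 / (1 + exp(−a(theta − b)))
P_1 = 1/(1+e^{-1.4800}) = 0.8146
P_2 = 1/(1+e^{-0.4880}) = 0.6196
P_3 = 1/(1+e^{-2.0839}) = 0.8893
L = (1−P_1) × P_2 × (1−P_3) = 0.1854 × 0.6196 × 0.1107 = 0.01272

0.013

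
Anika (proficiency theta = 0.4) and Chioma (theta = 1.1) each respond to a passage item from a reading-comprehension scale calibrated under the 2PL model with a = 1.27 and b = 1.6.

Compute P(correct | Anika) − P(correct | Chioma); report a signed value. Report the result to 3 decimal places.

P(theta) = 1 / (1 + exp(−a(theta − b)))
P(Anika) = 0.1789  [exponent -1.5240]
P(Chioma) = 0.3464  [exponent -0.6350]
Difference = 0.1789 − 0.3464 = -0.1675

-0.168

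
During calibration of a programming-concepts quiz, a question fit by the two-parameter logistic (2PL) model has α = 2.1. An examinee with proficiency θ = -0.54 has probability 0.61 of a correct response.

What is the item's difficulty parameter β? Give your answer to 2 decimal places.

P(θ) = 1 / (1 + exp(−α(θ − β)))
logit(0.61) = ln(0.61/0.39) = 0.4473
β = θ − logit/(α) = -0.54 − 0.4473/2.1000 = -0.7530

-0.75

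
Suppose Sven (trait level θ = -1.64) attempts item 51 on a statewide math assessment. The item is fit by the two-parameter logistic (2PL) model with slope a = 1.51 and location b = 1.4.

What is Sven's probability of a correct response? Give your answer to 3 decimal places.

0.010

P(θ) = 1 / (1 + exp(−a(θ − b)))
Exponent: 1.51 × (-1.64 − 1.4) = -4.5904
1/(1 + e^{4.5904}) = 0.0100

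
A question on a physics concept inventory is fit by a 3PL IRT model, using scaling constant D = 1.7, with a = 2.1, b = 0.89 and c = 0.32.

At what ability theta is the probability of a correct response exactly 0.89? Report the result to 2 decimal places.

1.35

P(theta) = c + (1 − c) · 1 / (1 + exp(−D·a(theta − b)))
Remove guessing floor: (0.89 − 0.32)/(1 − 0.32) = 0.8382
logit = ln(0.8382/0.1618) = 1.6452
theta = b + logit/(1.7·a) = 0.89 + 1.6452/3.5700 = 1.3508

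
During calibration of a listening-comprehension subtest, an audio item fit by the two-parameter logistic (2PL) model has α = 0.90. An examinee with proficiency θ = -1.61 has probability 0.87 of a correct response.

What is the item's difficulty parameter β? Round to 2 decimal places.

P(θ) = 1 / (1 + exp(−α(θ − β)))
logit(0.87) = ln(0.87/0.13) = 1.9010
β = θ − logit/(α) = -1.61 − 1.9010/0.9000 = -3.7222

-3.72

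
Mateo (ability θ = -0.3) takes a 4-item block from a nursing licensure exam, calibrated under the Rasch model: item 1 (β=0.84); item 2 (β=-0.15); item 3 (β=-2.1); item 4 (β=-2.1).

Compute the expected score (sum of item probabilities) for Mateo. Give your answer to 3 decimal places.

P(θ) = 1 / (1 + exp(−(θ − β)))
P_1 = 1/(1+e^{1.1400}) = 0.2423
P_2 = 1/(1+e^{0.1500}) = 0.4626
P_3 = 1/(1+e^{-1.8000}) = 0.8581
P_4 = 1/(1+e^{-1.8000}) = 0.8581
E[score] = 0.2423 + 0.4626 + 0.8581 + 0.8581 = 2.4212

2.421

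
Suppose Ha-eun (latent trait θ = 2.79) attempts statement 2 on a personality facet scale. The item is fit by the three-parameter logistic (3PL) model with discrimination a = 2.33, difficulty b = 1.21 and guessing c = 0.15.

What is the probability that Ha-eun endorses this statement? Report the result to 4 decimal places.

P(θ) = c + (1 − c) · 1 / (1 + exp(−a(θ − b)))
Exponent: 2.33 × (2.79 − 1.21) = 3.6814
1/(1 + e^{-3.6814}) = 0.9754
P = 0.15 + 0.85 × 0.9754 = 0.9791

0.9791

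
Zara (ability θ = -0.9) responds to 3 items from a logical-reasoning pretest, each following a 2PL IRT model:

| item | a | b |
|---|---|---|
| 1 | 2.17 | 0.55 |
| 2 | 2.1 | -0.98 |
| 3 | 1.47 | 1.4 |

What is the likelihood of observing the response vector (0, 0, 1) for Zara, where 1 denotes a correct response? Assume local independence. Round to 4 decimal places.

P(θ) = 1 / (1 + exp(−a(θ − b)))
P_1 = 1/(1+e^{3.1465}) = 0.0412
P_2 = 1/(1+e^{-0.1680}) = 0.5419
P_3 = 1/(1+e^{3.3810}) = 0.0329
L = (1−P_1) × (1−P_2) × P_3 = 0.9588 × 0.4581 × 0.0329 = 0.01445

0.0144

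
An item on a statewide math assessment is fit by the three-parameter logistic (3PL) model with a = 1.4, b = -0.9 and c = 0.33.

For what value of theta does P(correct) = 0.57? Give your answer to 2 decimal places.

-1.32

P(theta) = c + (1 − c) · 1 / (1 + exp(−a(theta − b)))
Remove guessing floor: (0.57 − 0.33)/(1 − 0.33) = 0.3582
logit = ln(0.3582/0.6418) = -0.5831
theta = b + logit/(a) = -0.9 + (-0.5831)/1.4000 = -1.3165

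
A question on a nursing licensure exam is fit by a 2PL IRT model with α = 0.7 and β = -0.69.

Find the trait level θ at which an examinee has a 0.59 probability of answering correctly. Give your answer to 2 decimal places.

P(θ) = 1 / (1 + exp(−α(θ − β)))
logit = ln(0.5900/0.4100) = 0.3640
θ = β + logit/(α) = -0.69 + 0.3640/0.7000 = -0.1700

-0.17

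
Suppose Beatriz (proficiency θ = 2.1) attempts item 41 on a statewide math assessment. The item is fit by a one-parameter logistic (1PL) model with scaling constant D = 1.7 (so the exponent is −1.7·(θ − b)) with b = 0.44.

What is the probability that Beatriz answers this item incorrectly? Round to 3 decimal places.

0.056

P(θ) = 1 / (1 + exp(−D·(θ − b)))
Exponent: 1.7 × (2.1 − 0.44) = 2.8220
1/(1 + e^{-2.8220}) = 0.9439
P = 0.9439
P(incorrect) = 1 − 0.9439 = 0.0561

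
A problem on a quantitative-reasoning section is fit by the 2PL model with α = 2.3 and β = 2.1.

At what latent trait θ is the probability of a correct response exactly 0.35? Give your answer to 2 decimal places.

1.83

P(θ) = 1 / (1 + exp(−α(θ − β)))
logit = ln(0.3500/0.6500) = -0.6190
θ = β + logit/(α) = 2.1 + (-0.6190)/2.3000 = 1.8309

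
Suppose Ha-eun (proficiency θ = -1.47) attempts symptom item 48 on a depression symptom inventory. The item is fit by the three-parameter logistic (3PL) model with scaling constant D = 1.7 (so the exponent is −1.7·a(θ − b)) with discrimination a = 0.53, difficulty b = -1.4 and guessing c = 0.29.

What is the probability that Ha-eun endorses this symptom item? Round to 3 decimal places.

P(θ) = c + (1 − c) · 1 / (1 + exp(−D·a(θ − b)))
Exponent: 1.7 × 0.53 × (-1.47 − (-1.4)) = -0.0631
1/(1 + e^{0.0631}) = 0.4842
P = 0.29 + 0.71 × 0.4842 = 0.6338

0.634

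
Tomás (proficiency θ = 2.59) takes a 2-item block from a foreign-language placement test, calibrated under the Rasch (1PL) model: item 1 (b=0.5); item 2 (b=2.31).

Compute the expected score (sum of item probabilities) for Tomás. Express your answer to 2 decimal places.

1.46

P(θ) = 1 / (1 + exp(−(θ − b)))
P_1 = 1/(1+e^{-2.0900}) = 0.8899
P_2 = 1/(1+e^{-0.2800}) = 0.5695
E[score] = 0.8899 + 0.5695 = 1.4595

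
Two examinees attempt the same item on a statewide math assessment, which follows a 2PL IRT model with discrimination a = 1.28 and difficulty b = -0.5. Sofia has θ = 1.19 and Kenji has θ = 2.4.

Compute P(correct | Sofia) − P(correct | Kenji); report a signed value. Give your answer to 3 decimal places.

-0.079

P(θ) = 1 / (1 + exp(−a(θ − b)))
P(Sofia) = 0.8969  [exponent 2.1632]
P(Kenji) = 0.9762  [exponent 3.7120]
Difference = 0.8969 − 0.9762 = -0.0793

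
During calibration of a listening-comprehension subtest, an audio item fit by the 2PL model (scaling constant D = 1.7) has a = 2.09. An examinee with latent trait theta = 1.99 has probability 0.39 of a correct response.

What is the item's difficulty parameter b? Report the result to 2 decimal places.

2.12

P(theta) = 1 / (1 + exp(−D·a(theta − b)))
logit(0.39) = ln(0.39/0.61) = -0.4473
b = theta − logit/(1.7·a) = 1.99 − (-0.4473)/3.5530 = 2.1159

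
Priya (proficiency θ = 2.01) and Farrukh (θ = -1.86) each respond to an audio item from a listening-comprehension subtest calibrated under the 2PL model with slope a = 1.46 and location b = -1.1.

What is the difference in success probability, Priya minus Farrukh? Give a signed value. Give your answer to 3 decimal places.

P(θ) = 1 / (1 + exp(−a(θ − b)))
P(Priya) = 0.9894  [exponent 4.5406]
P(Farrukh) = 0.2479  [exponent -1.1096]
Difference = 0.9894 − 0.2479 = 0.7415

0.742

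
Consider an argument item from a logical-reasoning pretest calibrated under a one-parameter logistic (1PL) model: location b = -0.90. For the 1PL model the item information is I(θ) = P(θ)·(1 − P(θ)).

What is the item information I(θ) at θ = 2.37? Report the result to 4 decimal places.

P = 1/(1+e^{-3.2700}) = 0.9634
P(1−P) = 0.9634 × 0.0366 = 0.0353
I = P(1−P) = 0.03527

0.0353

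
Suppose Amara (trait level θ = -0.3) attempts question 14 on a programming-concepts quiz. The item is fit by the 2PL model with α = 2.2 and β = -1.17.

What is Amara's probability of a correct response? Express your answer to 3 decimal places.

0.871

P(θ) = 1 / (1 + exp(−α(θ − β)))
Exponent: 2.2 × (-0.3 − (-1.17)) = 1.9140
1/(1 + e^{-1.9140}) = 0.8715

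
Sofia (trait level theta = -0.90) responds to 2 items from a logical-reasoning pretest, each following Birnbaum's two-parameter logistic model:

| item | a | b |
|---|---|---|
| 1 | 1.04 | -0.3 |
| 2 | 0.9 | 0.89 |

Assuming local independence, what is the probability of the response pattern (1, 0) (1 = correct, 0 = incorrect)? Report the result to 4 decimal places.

P(theta) = 1 / (1 + exp(−a(theta − b)))
P_1 = 1/(1+e^{0.6240}) = 0.3489
P_2 = 1/(1+e^{1.6110}) = 0.1664
L = P_1 × (1−P_2) = 0.3489 × 0.8336 = 0.29080

0.2908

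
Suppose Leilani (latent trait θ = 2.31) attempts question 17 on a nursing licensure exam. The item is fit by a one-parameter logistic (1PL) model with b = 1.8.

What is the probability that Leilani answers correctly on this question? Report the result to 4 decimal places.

0.6248

P(θ) = 1 / (1 + exp(−(θ − b)))
Exponent: (2.31 − 1.8) = 0.5100
1/(1 + e^{-0.5100}) = 0.6248
P = 0.6248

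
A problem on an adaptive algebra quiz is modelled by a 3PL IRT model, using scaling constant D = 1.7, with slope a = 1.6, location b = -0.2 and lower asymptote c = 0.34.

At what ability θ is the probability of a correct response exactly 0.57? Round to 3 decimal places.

-0.430

P(θ) = c + (1 − c) · 1 / (1 + exp(−D·a(θ − b)))
Remove guessing floor: (0.57 − 0.34)/(1 − 0.34) = 0.3485
logit = ln(0.3485/0.6515) = -0.6257
θ = b + logit/(1.7·a) = -0.2 + (-0.6257)/2.7200 = -0.4300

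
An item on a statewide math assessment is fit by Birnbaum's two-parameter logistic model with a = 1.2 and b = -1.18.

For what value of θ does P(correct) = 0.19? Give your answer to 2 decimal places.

-2.39

P(θ) = 1 / (1 + exp(−a(θ − b)))
logit = ln(0.1900/0.8100) = -1.4500
θ = b + logit/(a) = -1.18 + (-1.4500)/1.2000 = -2.3883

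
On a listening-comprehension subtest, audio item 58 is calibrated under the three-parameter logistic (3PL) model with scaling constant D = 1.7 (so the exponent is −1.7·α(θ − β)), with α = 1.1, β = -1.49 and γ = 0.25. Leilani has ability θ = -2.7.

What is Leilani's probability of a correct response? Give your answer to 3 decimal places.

0.321

P(θ) = γ + (1 − γ) · 1 / (1 + exp(−D·α(θ − β)))
Exponent: 1.7 × 1.1 × (-2.7 − (-1.49)) = -2.2627
1/(1 + e^{2.2627}) = 0.0943
P = 0.25 + 0.75 × 0.0943 = 0.3207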